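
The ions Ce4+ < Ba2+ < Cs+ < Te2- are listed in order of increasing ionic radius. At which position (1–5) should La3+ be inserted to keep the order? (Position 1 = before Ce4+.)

2

All of these have 54 electrons (isoelectronic). With the same electron cloud, the ion with the most protons pulls it in tightest. Nuclear charges: Ce4+ (Z=58), La3+ (Z=57), Ba2+ (Z=56), Cs+ (Z=55), Te2- (Z=52). Highest Z is smallest.
Putting La3+ in gives Ce4+ < La3+ < Ba2+ < Cs+ < Te2-; it lands at slot 2.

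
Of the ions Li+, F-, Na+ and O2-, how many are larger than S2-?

Work out protons and electrons: Li+: 2 e⁻, Z=3, Na+: 10 e⁻, Z=11, F-: 10 e⁻, Z=9, O2-: 10 e⁻, Z=8, S2-: 18 e⁻, Z=16. Li+ < Na+ (same group, period 2 vs 3); Na+ < F- (isoelectronic, higher Z=11 is smaller); F- < O2- (isoelectronic, higher Z=9 is smaller); O2- < S2- (same group, period 2 vs 3).
Ordering all of them (including S2-) by radius gives Li+ < Na+ < F- < O2- < S2-. So 0 are larger.

0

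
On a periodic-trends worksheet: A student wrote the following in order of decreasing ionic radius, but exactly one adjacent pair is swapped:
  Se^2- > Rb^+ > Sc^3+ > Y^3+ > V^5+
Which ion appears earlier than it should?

Sc^3+

Scanning neighbour by neighbour, only Sc^3+/Y^3+ violates a trend: both in group 3 with the same charge; Sc^3+ (period 4) has the smaller radius. That makes Sc^3+ the one sitting a position early relative to where it belongs.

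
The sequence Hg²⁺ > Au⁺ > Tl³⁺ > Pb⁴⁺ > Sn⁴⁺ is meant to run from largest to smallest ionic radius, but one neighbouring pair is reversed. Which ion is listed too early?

Check each adjacent pair. Hg²⁺ and Au⁺ are reversed: Hg²⁺ and Au⁺ share 78 electrons; the higher nuclear charge on Hg (Z=80) contracts it more, so Hg²⁺ < Au⁺. No other neighbouring pair contradicts the periodic trends, so Hg²⁺ is the ion listed too early.

Hg²⁺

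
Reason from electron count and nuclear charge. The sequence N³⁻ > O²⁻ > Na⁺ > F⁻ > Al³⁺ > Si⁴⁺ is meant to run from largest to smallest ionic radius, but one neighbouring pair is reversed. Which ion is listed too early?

Check each adjacent pair. Na⁺ and F⁻ are reversed: both have 10 electrons but Z(Na)=11 > Z(F)=9, so Na⁺ should be the smaller of the two. No other neighbouring pair contradicts the periodic trends, so Na⁺ is the ion listed too early.

Na⁺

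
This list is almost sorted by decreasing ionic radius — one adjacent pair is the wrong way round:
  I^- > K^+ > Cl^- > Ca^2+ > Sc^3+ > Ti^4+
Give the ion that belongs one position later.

Scanning neighbour by neighbour, only K^+/Cl^- violates a trend: they are isoelectronic (18 e⁻) and K has more protons than Cl (19 vs 17), making K^+ smaller. That makes K^+ the one sitting a position early relative to where it belongs.

K^+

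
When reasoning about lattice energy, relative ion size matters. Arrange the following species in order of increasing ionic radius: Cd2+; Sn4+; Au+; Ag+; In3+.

Sn4+ < In3+ < Cd2+ < Ag+ < Au+

Electron counts and nuclear charges: Sn4+: 46 e⁻, Z=50, In3+: 46 e⁻, Z=49, Cd2+: 46 e⁻, Z=48, Ag+: 46 e⁻, Z=47, Au+: 78 e⁻, Z=79. Sn4+ < In3+ (isoelectronic, higher Z=50 is smaller); In3+ < Cd2+ (both 46 e⁻, Z=49>48); Cd2+ < Ag+ (isoelectronic, higher Z=48 is smaller); Ag+ < Au+ (same group, 1 shell fewer).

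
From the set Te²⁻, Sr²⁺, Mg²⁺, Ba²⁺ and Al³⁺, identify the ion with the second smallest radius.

First list Z and electron count for each: Al³⁺ has 10 e⁻ (Z=13), Mg²⁺ has 10 e⁻ (Z=12), Sr²⁺ has 36 e⁻ (Z=38), Ba²⁺ has 54 e⁻ (Z=56), Te²⁻ has 54 e⁻ (Z=52). Al³⁺ < Mg²⁺ (isoelectronic, higher Z=13 is smaller); Mg²⁺ < Sr²⁺ (same group, 2 shells fewer); Sr²⁺ < Ba²⁺ (same group, 1 shell fewer); Ba²⁺ < Te²⁻ (isoelectronic, higher Z=56 is smaller).
So the order is Al³⁺ < Mg²⁺ < Sr²⁺ < Ba²⁺ < Te²⁻; the 2nd-smallest ion is Mg²⁺.

Mg²⁺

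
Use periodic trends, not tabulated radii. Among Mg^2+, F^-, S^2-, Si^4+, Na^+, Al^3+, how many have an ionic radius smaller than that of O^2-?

Electron counts and nuclear charges: Si^4+ (Z=14, 10 e⁻), Al^3+ (Z=13, 10 e⁻), Mg^2+ (Z=12, 10 e⁻), Na^+ (Z=11, 10 e⁻), F^- (Z=9, 10 e⁻), O^2- (Z=8, 10 e⁻), S^2- (Z=16, 18 e⁻). Si^4+ < Al^3+ (both 10 e⁻, Z=14>13); Al^3+ < Mg^2+ (both 10 e⁻, Z=13>12); Mg^2+ < Na^+ (both 10 e⁻, Z=12>11); Na^+ < F^- (both 10 e⁻, Z=11>9); F^- < O^2- (both 10 e⁻, Z=9>8); O^2- < S^2- (same group, 1 shell fewer).
Relative to O^2-, the ions that are smaller are Si^4+, Al^3+, Mg^2+, Na^+, F^-. Count: 5.

5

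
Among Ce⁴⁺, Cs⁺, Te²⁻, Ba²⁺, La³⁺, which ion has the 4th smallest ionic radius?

Cs⁺

Each ion has 54 electrons. The ranking follows nuclear charge in reverse — greater Z gives a smaller radius. Ce⁴⁺ (Z=58), La³⁺ (Z=57), Ba²⁺ (Z=56), Cs⁺ (Z=55), Te²⁻ (Z=52).
Ordering: Ce⁴⁺ < La³⁺ < Ba²⁺ < Cs⁺ < Te²⁻. The 4th smallest is Cs⁺.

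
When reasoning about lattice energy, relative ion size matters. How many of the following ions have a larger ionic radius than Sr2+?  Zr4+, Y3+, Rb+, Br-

2

All of these have 36 electrons (isoelectronic). With the same electron cloud, the ion with the most protons pulls it in tightest. Nuclear charges: Zr4+ (Z=40), Y3+ (Z=39), Sr2+ (Z=38), Rb+ (Z=37), Br- (Z=35). Highest Z is smallest.
Ordering all of them (including Sr2+) by radius gives Zr4+ < Y3+ < Sr2+ < Rb+ < Br-. Count: 2.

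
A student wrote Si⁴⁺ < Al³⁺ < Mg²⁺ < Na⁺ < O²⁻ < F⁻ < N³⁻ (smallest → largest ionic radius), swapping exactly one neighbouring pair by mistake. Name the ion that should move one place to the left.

F⁻

Check each adjacent pair. O²⁻ and F⁻ are reversed: both have 10 electrons but Z(F)=9 > Z(O)=8, so F⁻ should be the smaller of the two. No other neighbouring pair contradicts the periodic trends, so F⁻ is the ion listed too late.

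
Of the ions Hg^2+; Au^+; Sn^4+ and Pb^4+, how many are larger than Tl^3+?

Tabulating Z and e⁻: Sn^4+ has 46 e⁻ (Z=50), Pb^4+ has 78 e⁻ (Z=82), Tl^3+ has 78 e⁻ (Z=81), Hg^2+ has 78 e⁻ (Z=80), Au^+ has 78 e⁻ (Z=79). Sn^4+ < Pb^4+ (same group, period 5 vs 6); Pb^4+ < Tl^3+ (both 78 e⁻, Z=82>81); Tl^3+ < Hg^2+ (isoelectronic, higher Z=81 is smaller); Hg^2+ < Au^+ (both 78 e⁻, Z=80>79).
Overall: Sn^4+ < Pb^4+ < Tl^3+ < Hg^2+ < Au^+. Tl^3+ has 2 below it and 2 above. Count: 2.

2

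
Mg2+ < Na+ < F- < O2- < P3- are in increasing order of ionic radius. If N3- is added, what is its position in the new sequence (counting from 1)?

Tabulating Z and e⁻: Mg2+: 10 e⁻, Z=12, Na+: 10 e⁻, Z=11, F-: 10 e⁻, Z=9, O2-: 10 e⁻, Z=8, N3-: 10 e⁻, Z=7, P3-: 18 e⁻, Z=15. Mg2+ < Na+ (both 10 e⁻, Z=12>11); Na+ < F- (both 10 e⁻, Z=11>9); F- < O2- (isoelectronic, higher Z=9 is smaller); O2- < N3- (both 10 e⁻, Z=8>7); N3- < P3- (same group, 1 shell fewer).
Merged order: Mg2+ < Na+ < F- < O2- < N3- < P3- — N3- is number 5.

5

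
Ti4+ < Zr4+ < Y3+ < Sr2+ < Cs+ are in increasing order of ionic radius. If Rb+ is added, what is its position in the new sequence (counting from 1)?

5

Electron counts and nuclear charges: Ti4+: 18 e⁻, Z=22, Zr4+: 36 e⁻, Z=40, Y3+: 36 e⁻, Z=39, Sr2+: 36 e⁻, Z=38, Rb+: 36 e⁻, Z=37, Cs+: 54 e⁻, Z=55. Ti4+ < Zr4+ (same group, period 4 vs 5); Zr4+ < Y3+ (isoelectronic, higher Z=40 is smaller); Y3+ < Sr2+ (both 36 e⁻, Z=39>38); Sr2+ < Rb+ (isoelectronic, higher Z=38 is smaller); Rb+ < Cs+ (same group, 1 shell fewer).
Putting Rb+ in gives Ti4+ < Zr4+ < Y3+ < Sr2+ < Rb+ < Cs+; it lands at slot 5.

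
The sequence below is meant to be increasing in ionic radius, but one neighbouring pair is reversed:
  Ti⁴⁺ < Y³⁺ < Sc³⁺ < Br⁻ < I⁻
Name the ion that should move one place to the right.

Y³⁺

Check each adjacent pair. Y³⁺ and Sc³⁺ are reversed: Sc³⁺ and Y³⁺ are in one column with the same charge; the lighter period-4 ion has one fewer shell and is smaller. No other neighbouring pair contradicts the periodic trends, so Y³⁺ is the ion listed too early.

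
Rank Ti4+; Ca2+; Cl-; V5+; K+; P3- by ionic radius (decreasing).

P3- > Cl- > K+ > Ca2+ > Ti4+ > V5+

These species are isoelectronic with 18 electrons. The only difference is the number of protons: V5+ (Z=23), Ti4+ (Z=22), Ca2+ (Z=20), K+ (Z=19), Cl- (Z=17), P3- (Z=15). The strongest nuclear pull (V5+) gives the smallest ion.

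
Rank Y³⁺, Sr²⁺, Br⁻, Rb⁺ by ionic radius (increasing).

All of these have 36 electrons (isoelectronic). With the same electron cloud, the ion with the most protons pulls it in tightest. Nuclear charges: Y³⁺ (Z=39), Sr²⁺ (Z=38), Rb⁺ (Z=37), Br⁻ (Z=35). Highest Z is smallest.

Y³⁺ < Sr²⁺ < Rb⁺ < Br⁻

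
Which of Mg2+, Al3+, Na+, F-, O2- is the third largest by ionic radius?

Na+

Isoelectronic series (10 e⁻ each). Size is set by nuclear charge: more protons means a smaller ion. Al3+ (Z=13), Mg2+ (Z=12), Na+ (Z=11), F- (Z=9), O2- (Z=8).
Ordering: Al3+ < Mg2+ < Na+ < F- < O2-. The third largest is Na+.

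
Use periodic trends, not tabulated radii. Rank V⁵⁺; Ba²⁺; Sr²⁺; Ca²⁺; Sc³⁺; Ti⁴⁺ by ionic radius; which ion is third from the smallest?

Work out protons and electrons: V⁵⁺: 18 e⁻, Z=23, Ti⁴⁺: 18 e⁻, Z=22, Sc³⁺: 18 e⁻, Z=21, Ca²⁺: 18 e⁻, Z=20, Sr²⁺: 36 e⁻, Z=38, Ba²⁺: 54 e⁻, Z=56. V⁵⁺ < Ti⁴⁺ (both 18 e⁻, Z=23>22); Ti⁴⁺ < Sc³⁺ (both 18 e⁻, Z=22>21); Sc³⁺ < Ca²⁺ (both 18 e⁻, Z=21>20); Ca²⁺ < Sr²⁺ (same group, period 4 vs 5); Sr²⁺ < Ba²⁺ (same group, 1 shell fewer).
So the order is V⁵⁺ < Ti⁴⁺ < Sc³⁺ < Ca²⁺ < Sr²⁺ < Ba²⁺; the 3rd-smallest ion is Sc³⁺.

Sc³⁺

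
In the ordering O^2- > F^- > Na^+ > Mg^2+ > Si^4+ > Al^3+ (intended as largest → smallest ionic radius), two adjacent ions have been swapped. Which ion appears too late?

Al^3+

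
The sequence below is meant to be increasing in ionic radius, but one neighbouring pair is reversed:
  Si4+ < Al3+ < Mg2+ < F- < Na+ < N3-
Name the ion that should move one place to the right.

Scanning neighbour by neighbour, only F-/Na+ violates a trend: both have 10 electrons but Z(Na)=11 > Z(F)=9, so Na+ should be the smaller of the two. That makes F- the one sitting a position early relative to where it belongs.

F-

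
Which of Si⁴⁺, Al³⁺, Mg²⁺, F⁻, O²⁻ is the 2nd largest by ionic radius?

F⁻

All of these have 10 electrons (isoelectronic). With the same electron cloud, the ion with the most protons pulls it in tightest. Nuclear charges: Si⁴⁺ (Z=14), Al³⁺ (Z=13), Mg²⁺ (Z=12), F⁻ (Z=9), O²⁻ (Z=8). Highest Z is smallest.
Ordering: Si⁴⁺ < Al³⁺ < Mg²⁺ < F⁻ < O²⁻. The 2nd largest is F⁻.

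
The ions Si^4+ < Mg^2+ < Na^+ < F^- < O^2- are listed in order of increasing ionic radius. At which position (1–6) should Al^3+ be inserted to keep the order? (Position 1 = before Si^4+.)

2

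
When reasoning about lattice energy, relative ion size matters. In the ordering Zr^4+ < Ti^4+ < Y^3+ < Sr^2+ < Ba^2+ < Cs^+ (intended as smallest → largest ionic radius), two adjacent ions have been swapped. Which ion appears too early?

Zr^4+

Check each adjacent pair. Zr^4+ and Ti^4+ are reversed: both in group 4 with the same charge; Ti^4+ (period 4) has the smaller radius. No other neighbouring pair contradicts the periodic trends, so Zr^4+ is the ion listed too early.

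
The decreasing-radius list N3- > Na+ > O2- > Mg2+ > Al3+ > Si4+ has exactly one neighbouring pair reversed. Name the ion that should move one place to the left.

O2-

Check each adjacent pair. Na+ and O2- are reversed: Na+ and O2- share 10 electrons; the higher nuclear charge on Na (Z=11) contracts it more, so Na+ < O2-. No other neighbouring pair contradicts the periodic trends, so O2- is the ion listed too late.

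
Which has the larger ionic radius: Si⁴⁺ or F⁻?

F⁻

Each ion has 10 electrons. The ranking follows nuclear charge in reverse — greater Z gives a smaller radius. Si⁴⁺ (Z=14), F⁻ (Z=9).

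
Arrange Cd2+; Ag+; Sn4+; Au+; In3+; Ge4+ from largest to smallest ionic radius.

First list Z and electron count for each: Ge4+ has 28 e⁻ (Z=32), Sn4+ has 46 e⁻ (Z=50), In3+ has 46 e⁻ (Z=49), Cd2+ has 46 e⁻ (Z=48), Ag+ has 46 e⁻ (Z=47), Au+ has 78 e⁻ (Z=79). Ge4+ < Sn4+ (same group, period 4 vs 5); Sn4+ < In3+ (both 46 e⁻, Z=50>49); In3+ < Cd2+ (isoelectronic, higher Z=49 is smaller); Cd2+ < Ag+ (isoelectronic, higher Z=48 is smaller); Ag+ < Au+ (same group, 1 shell fewer).

Au+ > Ag+ > Cd2+ > In3+ > Sn4+ > Ge4+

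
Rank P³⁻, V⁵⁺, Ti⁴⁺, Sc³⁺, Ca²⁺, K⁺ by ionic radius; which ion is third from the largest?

These species are isoelectronic with 18 electrons. The only difference is the number of protons: V⁵⁺ (Z=23), Ti⁴⁺ (Z=22), Sc³⁺ (Z=21), Ca²⁺ (Z=20), K⁺ (Z=19), P³⁻ (Z=15). The strongest nuclear pull (V⁵⁺) gives the smallest ion.
Ordering: V⁵⁺ < Ti⁴⁺ < Sc³⁺ < Ca²⁺ < K⁺ < P³⁻. The third largest is Ca²⁺.

Ca²⁺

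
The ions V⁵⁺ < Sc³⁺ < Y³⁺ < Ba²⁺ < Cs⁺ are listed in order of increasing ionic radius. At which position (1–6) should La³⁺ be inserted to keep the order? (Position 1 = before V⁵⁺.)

4

Tabulating Z and e⁻: V⁵⁺ (Z=23, 18 e⁻), Sc³⁺ (Z=21, 18 e⁻), Y³⁺ (Z=39, 36 e⁻), La³⁺ (Z=57, 54 e⁻), Ba²⁺ (Z=56, 54 e⁻), Cs⁺ (Z=55, 54 e⁻). V⁵⁺ < Sc³⁺ (isoelectronic, higher Z=23 is smaller); Sc³⁺ < Y³⁺ (same group, 1 shell fewer); Y³⁺ < La³⁺ (same group, 1 shell fewer); La³⁺ < Ba²⁺ (both 54 e⁻, Z=57>56); Ba²⁺ < Cs⁺ (both 54 e⁻, Z=56>55).
The complete sequence is V⁵⁺ < Sc³⁺ < Y³⁺ < La³⁺ < Ba²⁺ < Cs⁺. La³⁺ sits at position 4.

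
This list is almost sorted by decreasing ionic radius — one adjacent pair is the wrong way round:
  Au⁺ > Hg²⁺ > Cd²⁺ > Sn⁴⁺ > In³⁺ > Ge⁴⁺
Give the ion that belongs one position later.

Check each adjacent pair. Sn⁴⁺ and In³⁺ are reversed: Sn⁴⁺ and In³⁺ share 46 electrons; the higher nuclear charge on Sn (Z=50) contracts it more, so Sn⁴⁺ < In³⁺. No other neighbouring pair contradicts the periodic trends, so Sn⁴⁺ is the ion listed too early.

Sn⁴⁺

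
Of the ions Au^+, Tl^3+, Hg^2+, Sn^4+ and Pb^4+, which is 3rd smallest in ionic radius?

Tl^3+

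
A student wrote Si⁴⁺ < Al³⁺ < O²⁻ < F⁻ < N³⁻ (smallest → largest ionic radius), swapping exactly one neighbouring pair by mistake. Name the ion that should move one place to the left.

F⁻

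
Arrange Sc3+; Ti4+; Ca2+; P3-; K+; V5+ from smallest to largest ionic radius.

V5+ < Ti4+ < Sc3+ < Ca2+ < K+ < P3-

Each ion has 18 electrons. The ranking follows nuclear charge in reverse — greater Z gives a smaller radius. V5+ (Z=23), Ti4+ (Z=22), Sc3+ (Z=21), Ca2+ (Z=20), K+ (Z=19), P3- (Z=15).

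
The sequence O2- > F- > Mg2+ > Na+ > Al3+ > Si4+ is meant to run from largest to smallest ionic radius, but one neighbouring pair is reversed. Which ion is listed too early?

Mg2+

The pair Mg2+, Na+ is the wrong way round — both have 10 electrons but Z(Mg)=12 > Z(Na)=11, so Mg2+ should be the smaller of the two. All other adjacent pairs agree with periodic trends, so Mg2+ is the misplaced ion.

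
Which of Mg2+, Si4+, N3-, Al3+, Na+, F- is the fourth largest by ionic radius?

These species are isoelectronic with 10 electrons. The only difference is the number of protons: Si4+ (Z=14), Al3+ (Z=13), Mg2+ (Z=12), Na+ (Z=11), F- (Z=9), N3- (Z=7). The strongest nuclear pull (Si4+) gives the smallest ion.
Ordering: Si4+ < Al3+ < Mg2+ < Na+ < F- < N3-. The fourth largest is Mg2+.

Mg2+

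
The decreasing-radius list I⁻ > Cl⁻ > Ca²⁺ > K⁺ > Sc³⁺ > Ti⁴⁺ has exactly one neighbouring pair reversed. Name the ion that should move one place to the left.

Scanning neighbour by neighbour, only Ca²⁺/K⁺ violates a trend: both have 18 electrons but Z(Ca)=20 > Z(K)=19, so Ca²⁺ should be the smaller of the two. That makes K⁺ the one sitting a position late relative to where it belongs.

K⁺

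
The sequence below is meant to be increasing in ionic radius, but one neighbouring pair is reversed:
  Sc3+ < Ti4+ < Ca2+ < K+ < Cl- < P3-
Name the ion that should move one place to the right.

Sc3+

Check each adjacent pair. Sc3+ and Ti4+ are reversed: they are isoelectronic (18 e⁻) and Ti has more protons than Sc (22 vs 21), making Ti4+ smaller. No other neighbouring pair contradicts the periodic trends, so Sc3+ is the ion listed too early.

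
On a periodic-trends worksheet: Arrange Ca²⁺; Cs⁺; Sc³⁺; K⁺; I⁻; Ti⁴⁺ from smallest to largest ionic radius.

Ti⁴⁺ < Sc³⁺ < Ca²⁺ < K⁺ < Cs⁺ < I⁻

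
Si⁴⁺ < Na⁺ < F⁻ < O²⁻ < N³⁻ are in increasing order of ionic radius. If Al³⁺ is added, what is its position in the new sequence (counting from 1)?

These species are isoelectronic with 10 electrons. The only difference is the number of protons: Si⁴⁺ (Z=14), Al³⁺ (Z=13), Na⁺ (Z=11), F⁻ (Z=9), O²⁻ (Z=8), N³⁻ (Z=7). The strongest nuclear pull (Si⁴⁺) gives the smallest ion.
Putting Al³⁺ in gives Si⁴⁺ < Al³⁺ < Na⁺ < F⁻ < O²⁻ < N³⁻; it lands at slot 2.

2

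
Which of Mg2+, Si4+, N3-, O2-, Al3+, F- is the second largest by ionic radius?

All of these have 10 electrons (isoelectronic). With the same electron cloud, the ion with the most protons pulls it in tightest. Nuclear charges: Si4+ (Z=14), Al3+ (Z=13), Mg2+ (Z=12), F- (Z=9), O2- (Z=8), N3- (Z=7). Highest Z is smallest.
So the order is Si4+ < Al3+ < Mg2+ < F- < O2- < N3-; the 2nd-largest ion is O2-.

O2-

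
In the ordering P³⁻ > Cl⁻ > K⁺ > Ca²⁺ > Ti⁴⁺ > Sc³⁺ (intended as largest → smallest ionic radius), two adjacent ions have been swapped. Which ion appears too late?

Scanning neighbour by neighbour, only Ti⁴⁺/Sc³⁺ violates a trend: both have 18 electrons but Z(Ti)=22 > Z(Sc)=21, so Ti⁴⁺ should be the smaller of the two. That makes Sc³⁺ the one sitting a position late relative to where it belongs.

Sc³⁺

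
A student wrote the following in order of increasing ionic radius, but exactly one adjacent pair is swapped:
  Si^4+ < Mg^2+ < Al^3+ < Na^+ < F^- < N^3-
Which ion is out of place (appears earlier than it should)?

Mg^2+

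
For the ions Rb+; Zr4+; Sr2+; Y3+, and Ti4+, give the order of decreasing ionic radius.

Work out protons and electrons: Ti4+ (Z=22, 18 e⁻), Zr4+ (Z=40, 36 e⁻), Y3+ (Z=39, 36 e⁻), Sr2+ (Z=38, 36 e⁻), Rb+ (Z=37, 36 e⁻). Ti4+ < Zr4+ (same group, 1 shell fewer); Zr4+ < Y3+ (isoelectronic, higher Z=40 is smaller); Y3+ < Sr2+ (isoelectronic, higher Z=39 is smaller); Sr2+ < Rb+ (both 36 e⁻, Z=38>37).

Rb+ > Sr2+ > Y3+ > Zr4+ > Ti4+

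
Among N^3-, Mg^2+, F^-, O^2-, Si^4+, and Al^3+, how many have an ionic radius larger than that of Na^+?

Each ion has 10 electrons. The ranking follows nuclear charge in reverse — greater Z gives a smaller radius. Si^4+ (Z=14), Al^3+ (Z=13), Mg^2+ (Z=12), Na^+ (Z=11), F^- (Z=9), O^2- (Z=8), N^3- (Z=7).
Overall: Si^4+ < Al^3+ < Mg^2+ < Na^+ < F^- < O^2- < N^3-. Na^+ has 3 below it and 3 above. So 3 are larger.

3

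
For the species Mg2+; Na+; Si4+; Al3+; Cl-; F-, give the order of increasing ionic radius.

Si4+ < Al3+ < Mg2+ < Na+ < F- < Cl-

First list Z and electron count for each: Si4+ has 10 e⁻ (Z=14), Al3+ has 10 e⁻ (Z=13), Mg2+ has 10 e⁻ (Z=12), Na+ has 10 e⁻ (Z=11), F- has 10 e⁻ (Z=9), Cl- has 18 e⁻ (Z=17). Si4+ < Al3+ (isoelectronic, higher Z=14 is smaller); Al3+ < Mg2+ (both 10 e⁻, Z=13>12); Mg2+ < Na+ (isoelectronic, higher Z=12 is smaller); Na+ < F- (both 10 e⁻, Z=11>9); F- < Cl- (same group, period 2 vs 3).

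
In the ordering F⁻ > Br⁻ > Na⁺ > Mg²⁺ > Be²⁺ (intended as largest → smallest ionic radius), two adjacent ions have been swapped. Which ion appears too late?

Check each adjacent pair. F⁻ and Br⁻ are reversed: both in group 17 with the same charge; F⁻ (period 2) has the smaller radius. No other neighbouring pair contradicts the periodic trends, so Br⁻ is the ion listed too late.

Br⁻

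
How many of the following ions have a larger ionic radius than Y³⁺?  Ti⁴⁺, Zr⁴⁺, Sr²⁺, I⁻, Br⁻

3

Electron counts and nuclear charges: Ti⁴⁺ has 18 e⁻ (Z=22), Zr⁴⁺ has 36 e⁻ (Z=40), Y³⁺ has 36 e⁻ (Z=39), Sr²⁺ has 36 e⁻ (Z=38), Br⁻ has 36 e⁻ (Z=35), I⁻ has 54 e⁻ (Z=53). Ti⁴⁺ < Zr⁴⁺ (same group, period 4 vs 5); Zr⁴⁺ < Y³⁺ (isoelectronic, higher Z=40 is smaller); Y³⁺ < Sr²⁺ (both 36 e⁻, Z=39>38); Sr²⁺ < Br⁻ (isoelectronic, higher Z=38 is smaller); Br⁻ < I⁻ (same group, 1 shell fewer).
Overall: Ti⁴⁺ < Zr⁴⁺ < Y³⁺ < Sr²⁺ < Br⁻ < I⁻. Y³⁺ has 2 below it and 3 above. Count: 3.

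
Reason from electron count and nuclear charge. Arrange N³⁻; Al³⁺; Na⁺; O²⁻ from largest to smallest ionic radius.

N³⁻ > O²⁻ > Na⁺ > Al³⁺

Each ion has 10 electrons. The ranking follows nuclear charge in reverse — greater Z gives a smaller radius. Al³⁺ (Z=13), Na⁺ (Z=11), O²⁻ (Z=8), N³⁻ (Z=7).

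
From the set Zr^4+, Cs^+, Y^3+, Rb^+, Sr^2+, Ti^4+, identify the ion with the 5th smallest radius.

Electron counts and nuclear charges: Ti^4+ has 18 e⁻ (Z=22), Zr^4+ has 36 e⁻ (Z=40), Y^3+ has 36 e⁻ (Z=39), Sr^2+ has 36 e⁻ (Z=38), Rb^+ has 36 e⁻ (Z=37), Cs^+ has 54 e⁻ (Z=55). Ti^4+ < Zr^4+ (same group, period 4 vs 5); Zr^4+ < Y^3+ (isoelectronic, higher Z=40 is smaller); Y^3+ < Sr^2+ (isoelectronic, higher Z=39 is smaller); Sr^2+ < Rb^+ (isoelectronic, higher Z=38 is smaller); Rb^+ < Cs^+ (same group, 1 shell fewer).
That gives Ti^4+ < Zr^4+ < Y^3+ < Sr^2+ < Rb^+ < Cs^+. From the smallest end, number 5 is Rb^+.

Rb^+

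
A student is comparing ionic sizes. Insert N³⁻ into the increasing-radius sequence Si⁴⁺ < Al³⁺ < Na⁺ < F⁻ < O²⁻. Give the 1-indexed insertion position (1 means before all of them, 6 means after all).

6

Each ion has 10 electrons. The ranking follows nuclear charge in reverse — greater Z gives a smaller radius. Si⁴⁺ (Z=14), Al³⁺ (Z=13), Na⁺ (Z=11), F⁻ (Z=9), O²⁻ (Z=8), N³⁻ (Z=7).
The complete sequence is Si⁴⁺ < Al³⁺ < Na⁺ < F⁻ < O²⁻ < N³⁻. N³⁻ sits at position 6.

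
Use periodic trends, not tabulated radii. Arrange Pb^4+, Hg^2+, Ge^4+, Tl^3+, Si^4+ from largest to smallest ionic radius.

Hg^2+ > Tl^3+ > Pb^4+ > Ge^4+ > Si^4+

Si^4+: 10 e⁻, Z=14, Ge^4+: 28 e⁻, Z=32, Pb^4+: 78 e⁻, Z=82, Tl^3+: 78 e⁻, Z=81, Hg^2+: 78 e⁻, Z=80. Si^4+ < Ge^4+ (same group, period 3 vs 4); Ge^4+ < Pb^4+ (same group, 2 shells fewer); Pb^4+ < Tl^3+ (both 78 e⁻, Z=82>81); Tl^3+ < Hg^2+ (both 78 e⁻, Z=81>80).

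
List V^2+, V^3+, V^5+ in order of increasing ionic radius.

V^5+ < V^3+ < V^2+

These are all V ions. Removing more electrons (higher positive charge) pulls the remaining electrons in closer, so V^5+ is smallest and V^2+ is largest.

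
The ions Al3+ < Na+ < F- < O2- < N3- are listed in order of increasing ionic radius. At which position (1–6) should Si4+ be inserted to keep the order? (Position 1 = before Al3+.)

Isoelectronic series (10 e⁻ each). Size is set by nuclear charge: more protons means a smaller ion. Si4+ (Z=14), Al3+ (Z=13), Na+ (Z=11), F- (Z=9), O2- (Z=8), N3- (Z=7).
The complete sequence is Si4+ < Al3+ < Na+ < F- < O2- < N3-. Si4+ sits at position 1.

1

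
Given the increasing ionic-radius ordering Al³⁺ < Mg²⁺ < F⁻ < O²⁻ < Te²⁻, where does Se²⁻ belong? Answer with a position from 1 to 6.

5

Tabulating Z and e⁻: Al³⁺ has 10 e⁻ (Z=13), Mg²⁺ has 10 e⁻ (Z=12), F⁻ has 10 e⁻ (Z=9), O²⁻ has 10 e⁻ (Z=8), Se²⁻ has 36 e⁻ (Z=34), Te²⁻ has 54 e⁻ (Z=52). Al³⁺ < Mg²⁺ (both 10 e⁻, Z=13>12); Mg²⁺ < F⁻ (isoelectronic, higher Z=12 is smaller); F⁻ < O²⁻ (isoelectronic, higher Z=9 is smaller); O²⁻ < Se²⁻ (same group, period 2 vs 4); Se²⁻ < Te²⁻ (same group, 1 shell fewer).
Merged order: Al³⁺ < Mg²⁺ < F⁻ < O²⁻ < Se²⁻ < Te²⁻ — Se²⁻ is number 5.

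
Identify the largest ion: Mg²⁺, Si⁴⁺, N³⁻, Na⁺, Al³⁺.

N³⁻

Isoelectronic series (10 e⁻ each). Size is set by nuclear charge: more protons means a smaller ion. Si⁴⁺ (Z=14), Al³⁺ (Z=13), Mg²⁺ (Z=12), Na⁺ (Z=11), N³⁻ (Z=7).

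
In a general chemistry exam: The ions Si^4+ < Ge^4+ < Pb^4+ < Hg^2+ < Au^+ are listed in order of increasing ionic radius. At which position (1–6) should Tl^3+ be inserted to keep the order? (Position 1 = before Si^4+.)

4

Si^4+: 10 e⁻, Z=14, Ge^4+: 28 e⁻, Z=32, Pb^4+: 78 e⁻, Z=82, Tl^3+: 78 e⁻, Z=81, Hg^2+: 78 e⁻, Z=80, Au^+: 78 e⁻, Z=79. Si^4+ < Ge^4+ (same group, 1 shell fewer); Ge^4+ < Pb^4+ (same group, period 4 vs 6); Pb^4+ < Tl^3+ (both 78 e⁻, Z=82>81); Tl^3+ < Hg^2+ (isoelectronic, higher Z=81 is smaller); Hg^2+ < Au^+ (both 78 e⁻, Z=80>79).
Merged order: Si^4+ < Ge^4+ < Pb^4+ < Tl^3+ < Hg^2+ < Au^+ — Tl^3+ is number 4.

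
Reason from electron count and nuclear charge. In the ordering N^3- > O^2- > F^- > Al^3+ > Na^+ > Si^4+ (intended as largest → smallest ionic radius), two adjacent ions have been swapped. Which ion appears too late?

Check each adjacent pair. Al^3+ and Na^+ are reversed: they are isoelectronic (10 e⁻) and Al has more protons than Na (13 vs 11), making Al^3+ smaller. No other neighbouring pair contradicts the periodic trends, so Na^+ is the ion listed too late.

Na^+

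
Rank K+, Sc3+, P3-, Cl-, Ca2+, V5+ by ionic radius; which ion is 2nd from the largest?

Cl-

These species are isoelectronic with 18 electrons. The only difference is the number of protons: V5+ (Z=23), Sc3+ (Z=21), Ca2+ (Z=20), K+ (Z=19), Cl- (Z=17), P3- (Z=15). The strongest nuclear pull (V5+) gives the smallest ion.
Ordering: V5+ < Sc3+ < Ca2+ < K+ < Cl- < P3-. The 2nd largest is Cl-.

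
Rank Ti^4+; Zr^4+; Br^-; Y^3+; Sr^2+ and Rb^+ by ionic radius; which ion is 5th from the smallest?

Electron counts and nuclear charges: Ti^4+ has 18 e⁻ (Z=22), Zr^4+ has 36 e⁻ (Z=40), Y^3+ has 36 e⁻ (Z=39), Sr^2+ has 36 e⁻ (Z=38), Rb^+ has 36 e⁻ (Z=37), Br^- has 36 e⁻ (Z=35). Ti^4+ < Zr^4+ (same group, 1 shell fewer); Zr^4+ < Y^3+ (isoelectronic, higher Z=40 is smaller); Y^3+ < Sr^2+ (isoelectronic, higher Z=39 is smaller); Sr^2+ < Rb^+ (both 36 e⁻, Z=38>37); Rb^+ < Br^- (both 36 e⁻, Z=37>35).
That gives Ti^4+ < Zr^4+ < Y^3+ < Sr^2+ < Rb^+ < Br^-. From the smallest end, number 5 is Rb^+.

Rb^+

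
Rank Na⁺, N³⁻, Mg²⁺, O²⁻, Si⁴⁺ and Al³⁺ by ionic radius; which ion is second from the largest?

All of these have 10 electrons (isoelectronic). With the same electron cloud, the ion with the most protons pulls it in tightest. Nuclear charges: Si⁴⁺ (Z=14), Al³⁺ (Z=13), Mg²⁺ (Z=12), Na⁺ (Z=11), O²⁻ (Z=8), N³⁻ (Z=7). Highest Z is smallest.
Ordering: Si⁴⁺ < Al³⁺ < Mg²⁺ < Na⁺ < O²⁻ < N³⁻. The second largest is O²⁻.

O²⁻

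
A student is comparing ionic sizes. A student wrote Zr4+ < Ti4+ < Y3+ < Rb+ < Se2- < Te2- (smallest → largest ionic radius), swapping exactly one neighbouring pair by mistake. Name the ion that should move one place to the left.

The pair Zr4+, Ti4+ is the wrong way round — both in group 4 with the same charge; Ti4+ (period 4) has the smaller radius. All other adjacent pairs agree with periodic trends, so Ti4+ is the misplaced ion.

Ti4+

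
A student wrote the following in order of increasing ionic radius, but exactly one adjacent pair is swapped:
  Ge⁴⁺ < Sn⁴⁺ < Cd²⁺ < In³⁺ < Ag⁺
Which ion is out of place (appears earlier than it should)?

Cd²⁺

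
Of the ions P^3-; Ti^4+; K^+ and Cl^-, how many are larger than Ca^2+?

3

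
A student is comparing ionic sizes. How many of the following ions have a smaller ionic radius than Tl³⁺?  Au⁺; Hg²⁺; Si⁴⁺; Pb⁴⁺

2

Tabulating Z and e⁻: Si⁴⁺ (Z=14, 10 e⁻), Pb⁴⁺ (Z=82, 78 e⁻), Tl³⁺ (Z=81, 78 e⁻), Hg²⁺ (Z=80, 78 e⁻), Au⁺ (Z=79, 78 e⁻). Si⁴⁺ < Pb⁴⁺ (same group, 3 shells fewer); Pb⁴⁺ < Tl³⁺ (both 78 e⁻, Z=82>81); Tl³⁺ < Hg²⁺ (isoelectronic, higher Z=81 is smaller); Hg²⁺ < Au⁺ (isoelectronic, higher Z=80 is smaller).
Placing each against Tl³⁺: smaller — Si⁴⁺, Pb⁴⁺; larger — Hg²⁺, Au⁺. That's 2.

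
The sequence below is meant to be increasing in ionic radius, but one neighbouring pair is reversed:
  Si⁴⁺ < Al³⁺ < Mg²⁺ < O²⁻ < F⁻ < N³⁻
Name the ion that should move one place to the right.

Scanning neighbour by neighbour, only O²⁻/F⁻ violates a trend: they are isoelectronic (10 e⁻) and F has more protons than O (9 vs 8), making F⁻ smaller. That makes O²⁻ the one sitting a position early relative to where it belongs.

O²⁻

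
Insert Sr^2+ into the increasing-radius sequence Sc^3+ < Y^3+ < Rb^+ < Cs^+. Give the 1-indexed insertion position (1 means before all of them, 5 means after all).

Tabulating Z and e⁻: Sc^3+ has 18 e⁻ (Z=21), Y^3+ has 36 e⁻ (Z=39), Sr^2+ has 36 e⁻ (Z=38), Rb^+ has 36 e⁻ (Z=37), Cs^+ has 54 e⁻ (Z=55). Sc^3+ < Y^3+ (same group, 1 shell fewer); Y^3+ < Sr^2+ (both 36 e⁻, Z=39>38); Sr^2+ < Rb^+ (isoelectronic, higher Z=38 is smaller); Rb^+ < Cs^+ (same group, 1 shell fewer).
Putting Sr^2+ in gives Sc^3+ < Y^3+ < Sr^2+ < Rb^+ < Cs^+; it lands at slot 3.

3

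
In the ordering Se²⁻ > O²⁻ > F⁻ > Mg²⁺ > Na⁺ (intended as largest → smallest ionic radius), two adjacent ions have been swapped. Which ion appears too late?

Compare adjacent ions: they are isoelectronic (10 e⁻) and Mg has more protons than Na (12 vs 11), making Mg²⁺ smaller — yet in this decreasing list Mg²⁺ sits before Na⁺. Nothing else is reversed, so Na⁺ should move one place to the left.

Na⁺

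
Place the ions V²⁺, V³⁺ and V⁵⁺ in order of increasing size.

Same element, different charge: the more highly charged cation has fewer electrons and a greater effective nuclear charge per electron, making V⁵⁺ the smallest.

V⁵⁺ < V³⁺ < V²⁺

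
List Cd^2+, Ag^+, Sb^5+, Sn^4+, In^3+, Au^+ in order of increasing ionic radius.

Sb^5+ < Sn^4+ < In^3+ < Cd^2+ < Ag^+ < Au^+

Sb^5+ (Z=51, 46 e⁻), Sn^4+ (Z=50, 46 e⁻), In^3+ (Z=49, 46 e⁻), Cd^2+ (Z=48, 46 e⁻), Ag^+ (Z=47, 46 e⁻), Au^+ (Z=79, 78 e⁻). Sb^5+ < Sn^4+ (both 46 e⁻, Z=51>50); Sn^4+ < In^3+ (both 46 e⁻, Z=50>49); In^3+ < Cd^2+ (both 46 e⁻, Z=49>48); Cd^2+ < Ag^+ (both 46 e⁻, Z=48>47); Ag^+ < Au^+ (same group, 1 shell fewer).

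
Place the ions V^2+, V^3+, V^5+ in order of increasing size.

V^5+ < V^3+ < V^2+

For a single element, ionic radius drops as positive charge rises — V^5+ < V^2+.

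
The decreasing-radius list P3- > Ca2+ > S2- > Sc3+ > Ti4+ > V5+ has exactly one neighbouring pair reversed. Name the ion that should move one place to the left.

S2-

Compare adjacent ions: they are isoelectronic (18 e⁻) and Ca has more protons than S (20 vs 16), making Ca2+ smaller — yet in this decreasing list Ca2+ sits before S2-. Nothing else is reversed, so S2- should move one place to the left.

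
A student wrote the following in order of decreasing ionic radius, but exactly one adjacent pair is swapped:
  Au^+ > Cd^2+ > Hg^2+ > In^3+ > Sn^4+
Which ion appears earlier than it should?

Check each adjacent pair. Cd^2+ and Hg^2+ are reversed: same group and charge — period 5 sits above period 6, so Cd^2+ is smaller. No other neighbouring pair contradicts the periodic trends, so Cd^2+ is the ion listed too early.

Cd^2+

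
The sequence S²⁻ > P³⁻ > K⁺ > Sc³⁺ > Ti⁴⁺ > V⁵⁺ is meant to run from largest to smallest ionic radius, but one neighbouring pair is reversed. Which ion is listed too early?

Check each adjacent pair. S²⁻ and P³⁻ are reversed: S²⁻ and P³⁻ share 18 electrons; the higher nuclear charge on S (Z=16) contracts it more, so S²⁻ < P³⁻. No other neighbouring pair contradicts the periodic trends, so S²⁻ is the ion listed too early.

S²⁻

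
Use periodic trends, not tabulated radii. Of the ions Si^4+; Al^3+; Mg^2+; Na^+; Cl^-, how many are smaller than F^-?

Tabulating Z and e⁻: Si^4+ has 10 e⁻ (Z=14), Al^3+ has 10 e⁻ (Z=13), Mg^2+ has 10 e⁻ (Z=12), Na^+ has 10 e⁻ (Z=11), F^- has 10 e⁻ (Z=9), Cl^- has 18 e⁻ (Z=17). Si^4+ < Al^3+ (isoelectronic, higher Z=14 is smaller); Al^3+ < Mg^2+ (both 10 e⁻, Z=13>12); Mg^2+ < Na^+ (isoelectronic, higher Z=12 is smaller); Na^+ < F^- (isoelectronic, higher Z=11 is smaller); F^- < Cl^- (same group, period 2 vs 3).
Placing each against F^-: smaller — Si^4+, Al^3+, Mg^2+, Na^+; larger — Cl^-. So 4 are smaller.

4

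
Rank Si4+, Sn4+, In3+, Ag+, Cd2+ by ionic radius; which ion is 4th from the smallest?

Cd2+

First list Z and electron count for each: Si4+ (Z=14, 10 e⁻), Sn4+ (Z=50, 46 e⁻), In3+ (Z=49, 46 e⁻), Cd2+ (Z=48, 46 e⁻), Ag+ (Z=47, 46 e⁻). Si4+ < Sn4+ (same group, 2 shells fewer); Sn4+ < In3+ (both 46 e⁻, Z=50>49); In3+ < Cd2+ (isoelectronic, higher Z=49 is smaller); Cd2+ < Ag+ (isoelectronic, higher Z=48 is smaller).
Ordering: Si4+ < Sn4+ < In3+ < Cd2+ < Ag+. The 4th smallest is Cd2+.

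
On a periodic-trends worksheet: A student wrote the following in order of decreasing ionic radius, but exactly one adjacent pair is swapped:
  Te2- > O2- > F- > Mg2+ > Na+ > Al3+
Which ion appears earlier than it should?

The pair Mg2+, Na+ is the wrong way round — Mg2+ and Na+ share 10 electrons; the higher nuclear charge on Mg (Z=12) contracts it more, so Mg2+ < Na+. All other adjacent pairs agree with periodic trends, so Mg2+ is the misplaced ion.

Mg2+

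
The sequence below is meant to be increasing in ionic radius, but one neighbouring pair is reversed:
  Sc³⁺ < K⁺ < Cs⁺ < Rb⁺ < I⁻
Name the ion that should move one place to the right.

Cs⁺

The pair Cs⁺, Rb⁺ is the wrong way round — both in group 1 with the same charge; Rb⁺ (period 5) has the smaller radius. All other adjacent pairs agree with periodic trends, so Cs⁺ is the misplaced ion.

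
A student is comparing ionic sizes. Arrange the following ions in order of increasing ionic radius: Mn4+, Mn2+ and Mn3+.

These are all Mn ions. Removing more electrons (higher positive charge) pulls the remaining electrons in closer, so Mn4+ is smallest and Mn2+ is largest.

Mn4+ < Mn3+ < Mn2+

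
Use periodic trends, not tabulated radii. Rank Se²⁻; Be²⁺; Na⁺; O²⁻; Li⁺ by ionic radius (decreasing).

Se²⁻ > O²⁻ > Na⁺ > Li⁺ > Be²⁺

Work out protons and electrons: Be²⁺ has 2 e⁻ (Z=4), Li⁺ has 2 e⁻ (Z=3), Na⁺ has 10 e⁻ (Z=11), O²⁻ has 10 e⁻ (Z=8), Se²⁻ has 36 e⁻ (Z=34). Be²⁺ < Li⁺ (both 2 e⁻, Z=4>3); Li⁺ < Na⁺ (same group, 1 shell fewer); Na⁺ < O²⁻ (isoelectronic, higher Z=11 is smaller); O²⁻ < Se²⁻ (same group, period 2 vs 4).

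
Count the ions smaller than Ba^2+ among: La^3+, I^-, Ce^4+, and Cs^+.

These species are isoelectronic with 54 electrons. The only difference is the number of protons: Ce^4+ (Z=58), La^3+ (Z=57), Ba^2+ (Z=56), Cs^+ (Z=55), I^- (Z=53). The strongest nuclear pull (Ce^4+) gives the smallest ion.
Overall: Ce^4+ < La^3+ < Ba^2+ < Cs^+ < I^-. Ba^2+ has 2 below it and 2 above. That's 2.

2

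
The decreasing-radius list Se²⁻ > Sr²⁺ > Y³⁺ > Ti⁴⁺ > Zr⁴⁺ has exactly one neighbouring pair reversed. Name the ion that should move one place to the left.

Compare adjacent ions: both in group 4 with the same charge; Ti⁴⁺ (period 4) has the smaller radius — yet in this decreasing list Ti⁴⁺ sits before Zr⁴⁺. Nothing else is reversed, so Zr⁴⁺ should move one place to the left.

Zr⁴⁺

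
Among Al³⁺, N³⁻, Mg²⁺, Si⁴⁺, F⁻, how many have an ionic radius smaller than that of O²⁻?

4

Each ion has 10 electrons. The ranking follows nuclear charge in reverse — greater Z gives a smaller radius. Si⁴⁺ (Z=14), Al³⁺ (Z=13), Mg²⁺ (Z=12), F⁻ (Z=9), O²⁻ (Z=8), N³⁻ (Z=7).
Overall: Si⁴⁺ < Al³⁺ < Mg²⁺ < F⁻ < O²⁻ < N³⁻. O²⁻ has 4 below it and 1 above. Count: 4.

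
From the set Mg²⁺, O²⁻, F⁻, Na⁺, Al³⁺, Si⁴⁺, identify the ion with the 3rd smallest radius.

All of these have 10 electrons (isoelectronic). With the same electron cloud, the ion with the most protons pulls it in tightest. Nuclear charges: Si⁴⁺ (Z=14), Al³⁺ (Z=13), Mg²⁺ (Z=12), Na⁺ (Z=11), F⁻ (Z=9), O²⁻ (Z=8). Highest Z is smallest.
Full ascending order: Si⁴⁺ < Al³⁺ < Mg²⁺ < Na⁺ < F⁻ < O²⁻. Counting from the smallest, position 3 is Mg²⁺.

Mg²⁺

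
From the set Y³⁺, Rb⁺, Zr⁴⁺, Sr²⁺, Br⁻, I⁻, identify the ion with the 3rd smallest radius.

Sr²⁺

Electron counts and nuclear charges: Zr⁴⁺ (Z=40, 36 e⁻), Y³⁺ (Z=39, 36 e⁻), Sr²⁺ (Z=38, 36 e⁻), Rb⁺ (Z=37, 36 e⁻), Br⁻ (Z=35, 36 e⁻), I⁻ (Z=53, 54 e⁻). Zr⁴⁺ < Y³⁺ (isoelectronic, higher Z=40 is smaller); Y³⁺ < Sr²⁺ (isoelectronic, higher Z=39 is smaller); Sr²⁺ < Rb⁺ (isoelectronic, higher Z=38 is smaller); Rb⁺ < Br⁻ (both 36 e⁻, Z=37>35); Br⁻ < I⁻ (same group, 1 shell fewer).
So the order is Zr⁴⁺ < Y³⁺ < Sr²⁺ < Rb⁺ < Br⁻ < I⁻; the 3rd-smallest ion is Sr²⁺.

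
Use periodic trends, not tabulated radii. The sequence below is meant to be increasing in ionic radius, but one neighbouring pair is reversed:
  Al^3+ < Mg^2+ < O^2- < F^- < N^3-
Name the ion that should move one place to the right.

O^2-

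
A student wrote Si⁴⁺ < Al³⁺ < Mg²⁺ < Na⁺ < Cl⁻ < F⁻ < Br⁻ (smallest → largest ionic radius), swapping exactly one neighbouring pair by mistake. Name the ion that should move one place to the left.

F⁻

Scanning neighbour by neighbour, only Cl⁻/F⁻ violates a trend: same group and charge — period 2 sits above period 3, so F⁻ is smaller. That makes F⁻ the one sitting a position late relative to where it belongs.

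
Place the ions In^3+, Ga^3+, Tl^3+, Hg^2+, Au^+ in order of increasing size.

Ga^3+ < In^3+ < Tl^3+ < Hg^2+ < Au^+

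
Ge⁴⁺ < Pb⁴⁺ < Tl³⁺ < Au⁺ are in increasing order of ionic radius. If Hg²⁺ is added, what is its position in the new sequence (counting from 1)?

4

Ge⁴⁺ has 28 e⁻ (Z=32), Pb⁴⁺ has 78 e⁻ (Z=82), Tl³⁺ has 78 e⁻ (Z=81), Hg²⁺ has 78 e⁻ (Z=80), Au⁺ has 78 e⁻ (Z=79). Ge⁴⁺ < Pb⁴⁺ (same group, period 4 vs 6); Pb⁴⁺ < Tl³⁺ (both 78 e⁻, Z=82>81); Tl³⁺ < Hg²⁺ (both 78 e⁻, Z=81>80); Hg²⁺ < Au⁺ (isoelectronic, higher Z=80 is smaller).
The complete sequence is Ge⁴⁺ < Pb⁴⁺ < Tl³⁺ < Hg²⁺ < Au⁺. Hg²⁺ sits at position 4.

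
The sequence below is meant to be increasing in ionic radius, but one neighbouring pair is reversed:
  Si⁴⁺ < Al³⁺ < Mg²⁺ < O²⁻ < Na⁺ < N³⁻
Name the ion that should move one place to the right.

O²⁻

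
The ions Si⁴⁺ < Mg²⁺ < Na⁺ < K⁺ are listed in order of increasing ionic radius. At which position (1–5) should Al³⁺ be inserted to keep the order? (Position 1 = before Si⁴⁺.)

Si⁴⁺ has 10 e⁻ (Z=14), Al³⁺ has 10 e⁻ (Z=13), Mg²⁺ has 10 e⁻ (Z=12), Na⁺ has 10 e⁻ (Z=11), K⁺ has 18 e⁻ (Z=19). Si⁴⁺ < Al³⁺ (isoelectronic, higher Z=14 is smaller); Al³⁺ < Mg²⁺ (both 10 e⁻, Z=13>12); Mg²⁺ < Na⁺ (both 10 e⁻, Z=12>11); Na⁺ < K⁺ (same group, period 3 vs 4).
Merged order: Si⁴⁺ < Al³⁺ < Mg²⁺ < Na⁺ < K⁺ — Al³⁺ is number 2.

2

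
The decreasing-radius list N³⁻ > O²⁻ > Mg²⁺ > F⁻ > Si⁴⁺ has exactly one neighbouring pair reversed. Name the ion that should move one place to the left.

F⁻

Compare adjacent ions: they are isoelectronic (10 e⁻) and Mg has more protons than F (12 vs 9), making Mg²⁺ smaller — yet in this decreasing list Mg²⁺ sits before F⁻. Nothing else is reversed, so F⁻ should move one place to the left.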